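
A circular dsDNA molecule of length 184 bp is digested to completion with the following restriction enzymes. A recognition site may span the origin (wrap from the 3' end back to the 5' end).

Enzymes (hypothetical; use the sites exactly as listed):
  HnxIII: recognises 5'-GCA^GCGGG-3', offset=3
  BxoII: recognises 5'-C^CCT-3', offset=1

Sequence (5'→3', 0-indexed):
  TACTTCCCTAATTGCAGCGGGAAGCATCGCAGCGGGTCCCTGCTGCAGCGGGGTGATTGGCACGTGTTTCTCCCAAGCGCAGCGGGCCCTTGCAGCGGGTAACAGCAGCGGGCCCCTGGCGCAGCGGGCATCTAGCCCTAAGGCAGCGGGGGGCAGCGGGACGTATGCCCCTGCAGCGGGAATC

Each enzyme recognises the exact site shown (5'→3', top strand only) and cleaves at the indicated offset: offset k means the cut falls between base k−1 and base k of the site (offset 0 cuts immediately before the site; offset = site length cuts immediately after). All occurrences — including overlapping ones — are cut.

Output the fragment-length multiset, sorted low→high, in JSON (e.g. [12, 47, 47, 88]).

Per-enzyme occurrences:
  HnxIII (GCAGCGGG, off=3): starts [13, 28, 44, 78, 91, 104, 120, 142, 152, 172] → cuts [16, 31, 47, 81, 94, 107, 123, 145, 155, 175]
  BxoII (CCCT, off=1): starts [5, 37, 86, 113, 135, 168] → cuts [6, 38, 87, 114, 136, 169]

Pooled cuts: [6, 16, 31, 38, 47, 81, 87, 94, 107, 114, 123, 136, 145, 155, 169, 175]

Fragments:
  6→16: 10 bp
  16→31: 15 bp
  31→38: 7 bp
  38→47: 9 bp
  47→81: 34 bp
  81→87: 6 bp
  87→94: 7 bp
  94→107: 13 bp
  107→114: 7 bp
  114→123: 9 bp
  123→136: 13 bp
  136→145: 9 bp
  145→155: 10 bp
  155→169: 14 bp
  169→175: 6 bp
  175→6 (wrap): 184-175+6 = 15 bp

[6,6,7,7,7,9,9,9,10,10,13,13,14,15,15,34]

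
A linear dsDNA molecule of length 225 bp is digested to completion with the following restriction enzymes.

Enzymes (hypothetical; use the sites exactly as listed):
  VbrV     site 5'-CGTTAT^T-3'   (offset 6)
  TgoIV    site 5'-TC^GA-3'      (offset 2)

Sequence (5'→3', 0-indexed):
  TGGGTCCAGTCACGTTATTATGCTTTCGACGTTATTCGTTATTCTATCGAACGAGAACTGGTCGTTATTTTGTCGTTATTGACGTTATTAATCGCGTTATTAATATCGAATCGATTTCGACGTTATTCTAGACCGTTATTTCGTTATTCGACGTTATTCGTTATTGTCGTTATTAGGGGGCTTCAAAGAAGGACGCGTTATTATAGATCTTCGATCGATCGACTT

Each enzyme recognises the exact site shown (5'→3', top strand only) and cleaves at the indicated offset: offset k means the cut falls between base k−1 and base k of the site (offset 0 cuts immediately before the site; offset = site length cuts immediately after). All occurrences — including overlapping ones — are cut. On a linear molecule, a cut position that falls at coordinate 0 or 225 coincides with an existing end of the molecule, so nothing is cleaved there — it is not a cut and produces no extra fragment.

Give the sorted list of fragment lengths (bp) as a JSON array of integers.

[2,4,4,5,5,6,6,7,7,7,8,8,8,8,9,9,9,11,11,12,13,18,20,28]

Scan for sites:
  VbrV (CGTTATT, off=6): starts [12, 29, 36, 62, 73, 82, 94, 120, 133, 141, 151, 158, 167, 195] → cuts [18, 35, 42, 68, 79, 88, 100, 126, 139, 147, 157, 164, 173, 201]
  TgoIV (TCGA, off=2): starts [25, 46, 105, 110, 116, 147, 210, 214, 218] → cuts [27, 48, 107, 112, 118, 149, 212, 216, 220]

Pooled cuts: [18, 27, 35, 42, 48, 68, 79, 88, 100, 107, 112, 118, 126, 139, 147, 149, 157, 164, 173, 201, 212, 216, 220]

Fragments:
  [0,18): 18 bp
  [18,27): 9 bp
  [27,35): 8 bp
  [35,42): 7 bp
  [42,48): 6 bp
  [48,68): 20 bp
  [68,79): 11 bp
  [79,88): 9 bp
  [88,100): 12 bp
  [100,107): 7 bp
  [107,112): 5 bp
  [112,118): 6 bp
  [118,126): 8 bp
  [126,139): 13 bp
  [139,147): 8 bp
  [147,149): 2 bp
  [149,157): 8 bp
  [157,164): 7 bp
  [164,173): 9 bp
  [173,201): 28 bp
  [201,212): 11 bp
  [212,216): 4 bp
  [216,220): 4 bp
  [220,225): 5 bp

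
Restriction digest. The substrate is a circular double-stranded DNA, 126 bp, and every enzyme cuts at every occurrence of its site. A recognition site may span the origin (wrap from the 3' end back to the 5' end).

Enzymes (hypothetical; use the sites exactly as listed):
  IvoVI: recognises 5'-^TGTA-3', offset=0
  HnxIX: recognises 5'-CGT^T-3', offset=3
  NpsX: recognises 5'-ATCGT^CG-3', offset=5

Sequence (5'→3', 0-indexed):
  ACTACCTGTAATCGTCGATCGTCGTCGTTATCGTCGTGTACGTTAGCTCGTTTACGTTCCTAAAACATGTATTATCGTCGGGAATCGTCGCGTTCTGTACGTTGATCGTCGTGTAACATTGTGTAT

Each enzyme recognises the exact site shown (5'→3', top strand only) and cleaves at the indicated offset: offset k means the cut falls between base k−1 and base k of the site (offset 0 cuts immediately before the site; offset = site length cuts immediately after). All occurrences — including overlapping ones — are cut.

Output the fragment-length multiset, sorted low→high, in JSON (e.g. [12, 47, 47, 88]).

Site scan:
  IvoVI TGTA/0: at [6, 36, 67, 95, 111, 121] ⇒ [6, 36, 67, 95, 111, 121]
  HnxIX CGTT/3: at [25, 40, 48, 54, 90, 99] ⇒ [28, 43, 51, 57, 93, 102]
  NpsX ATCGTCG/5: at [10, 17, 29, 73, 83, 104] ⇒ [15, 22, 34, 78, 88, 109]

All cut coordinates (distinct, sorted): [6, 15, 22, 28, 34, 36, 43, 51, 57, 67, 78, 88, 93, 95, 102, 109, 111, 121]

Fragments:
  6→15: 9 bp
  15→22: 7 bp
  22→28: 6 bp
  28→34: 6 bp
  34→36: 2 bp
  36→43: 7 bp
  43→51: 8 bp
  51→57: 6 bp
  57→67: 10 bp
  67→78: 11 bp
  78→88: 10 bp
  88→93: 5 bp
  93→95: 2 bp
  95→102: 7 bp
  102→109: 7 bp
  109→111: 2 bp
  111→121: 10 bp
  121→6 (wrap): 126-121+6 = 11 bp

[2,2,2,5,6,6,6,7,7,7,7,8,9,10,10,10,11,11]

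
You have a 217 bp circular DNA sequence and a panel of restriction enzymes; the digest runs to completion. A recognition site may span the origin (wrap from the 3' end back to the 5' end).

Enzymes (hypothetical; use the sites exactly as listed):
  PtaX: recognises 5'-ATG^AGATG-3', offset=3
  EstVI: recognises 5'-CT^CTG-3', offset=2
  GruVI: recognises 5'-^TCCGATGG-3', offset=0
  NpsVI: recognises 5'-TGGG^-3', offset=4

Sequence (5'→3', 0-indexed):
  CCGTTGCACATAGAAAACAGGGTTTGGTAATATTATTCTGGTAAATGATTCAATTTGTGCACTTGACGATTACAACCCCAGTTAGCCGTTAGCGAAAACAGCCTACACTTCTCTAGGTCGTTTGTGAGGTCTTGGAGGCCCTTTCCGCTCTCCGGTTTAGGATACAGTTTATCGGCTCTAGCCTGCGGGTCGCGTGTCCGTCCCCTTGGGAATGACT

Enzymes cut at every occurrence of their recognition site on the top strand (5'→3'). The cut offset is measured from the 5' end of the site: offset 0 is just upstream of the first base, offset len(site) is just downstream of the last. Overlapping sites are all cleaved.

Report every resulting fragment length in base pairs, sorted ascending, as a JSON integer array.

[217]

Scan for sites:
  PtaX (ATGAGATG, off=3): no sites
  EstVI (CTCTG, off=2): no sites
  GruVI (TCCGATGG, off=0): no sites
  NpsVI TGGG/4: at [206] ⇒ [210]

Pooled cuts: [210]

Fragments:
  210→210 (wrap): 217-210+210 = 217 bp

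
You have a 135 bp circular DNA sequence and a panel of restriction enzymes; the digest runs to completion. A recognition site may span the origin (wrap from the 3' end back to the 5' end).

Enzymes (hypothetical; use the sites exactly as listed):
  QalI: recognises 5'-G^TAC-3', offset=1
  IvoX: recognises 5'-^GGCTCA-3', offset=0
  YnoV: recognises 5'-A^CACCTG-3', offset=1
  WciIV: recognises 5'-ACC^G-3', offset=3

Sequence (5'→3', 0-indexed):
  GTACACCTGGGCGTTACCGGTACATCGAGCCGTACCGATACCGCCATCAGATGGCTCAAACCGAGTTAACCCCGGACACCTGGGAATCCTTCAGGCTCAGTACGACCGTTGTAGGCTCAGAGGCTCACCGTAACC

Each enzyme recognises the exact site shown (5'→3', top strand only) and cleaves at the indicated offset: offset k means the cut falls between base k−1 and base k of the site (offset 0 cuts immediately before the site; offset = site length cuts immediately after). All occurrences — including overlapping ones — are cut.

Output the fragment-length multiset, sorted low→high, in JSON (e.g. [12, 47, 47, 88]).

Per-enzyme occurrences:
  QalI GTAC/1: at [0, 19, 31, 99] ⇒ [1, 20, 32, 100]
  IvoX GGCTCA/0: at [52, 93, 113, 121] ⇒ [52, 93, 113, 121]
  YnoV ACACCTG/1: at [2, 75] ⇒ [3, 76]
  WciIV ACCG/3: at [15, 33, 39, 59, 104, 126, 132] ⇒ [0, 18, 36, 42, 62, 107, 129]

All cut coordinates (distinct, sorted): [0, 1, 3, 18, 20, 32, 36, 42, 52, 62, 76, 93, 100, 107, 113, 121, 129]

Fragment lengths:
  0→1: 1 bp
  1→3: 2 bp
  3→18: 15 bp
  18→20: 2 bp
  20→32: 12 bp
  32→36: 4 bp
  36→42: 6 bp
  42→52: 10 bp
  52→62: 10 bp
  62→76: 14 bp
  76→93: 17 bp
  93→100: 7 bp
  100→107: 7 bp
  107→113: 6 bp
  113→121: 8 bp
  121→129: 8 bp
  129→0 (wrap): 135-129+0 = 6 bp

[1,2,2,4,6,6,6,7,7,8,8,10,10,12,14,15,17]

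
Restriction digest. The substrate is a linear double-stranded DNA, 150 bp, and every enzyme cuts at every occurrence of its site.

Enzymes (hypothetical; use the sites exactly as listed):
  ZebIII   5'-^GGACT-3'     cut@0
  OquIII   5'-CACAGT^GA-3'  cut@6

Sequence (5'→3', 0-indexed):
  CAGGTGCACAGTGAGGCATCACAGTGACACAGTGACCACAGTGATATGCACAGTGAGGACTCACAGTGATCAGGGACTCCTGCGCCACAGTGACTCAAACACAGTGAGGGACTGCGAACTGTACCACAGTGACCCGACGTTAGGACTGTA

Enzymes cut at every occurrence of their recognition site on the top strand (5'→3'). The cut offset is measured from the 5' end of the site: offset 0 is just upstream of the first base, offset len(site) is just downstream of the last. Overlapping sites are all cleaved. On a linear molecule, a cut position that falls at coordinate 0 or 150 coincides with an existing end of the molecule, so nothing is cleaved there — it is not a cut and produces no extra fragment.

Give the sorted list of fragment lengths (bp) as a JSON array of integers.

[2,3,6,8,8,9,11,12,12,12,13,14,18,22]

Scan for sites:
  ZebIII GGACT/0: at [56, 73, 108, 142] ⇒ [56, 73, 108, 142]
  OquIII CACAGTGA/6: at [6, 19, 27, 36, 48, 61, 85, 99, 124] ⇒ [12, 25, 33, 42, 54, 67, 91, 105, 130]

Pooled cuts: [12, 25, 33, 42, 54, 56, 67, 73, 91, 105, 108, 130, 142]

Fragment lengths:
  [0,12): 12 bp
  [12,25): 13 bp
  [25,33): 8 bp
  [33,42): 9 bp
  [42,54): 12 bp
  [54,56): 2 bp
  [56,67): 11 bp
  [67,73): 6 bp
  [73,91): 18 bp
  [91,105): 14 bp
  [105,108): 3 bp
  [108,130): 22 bp
  [130,142): 12 bp
  [142,150): 8 bp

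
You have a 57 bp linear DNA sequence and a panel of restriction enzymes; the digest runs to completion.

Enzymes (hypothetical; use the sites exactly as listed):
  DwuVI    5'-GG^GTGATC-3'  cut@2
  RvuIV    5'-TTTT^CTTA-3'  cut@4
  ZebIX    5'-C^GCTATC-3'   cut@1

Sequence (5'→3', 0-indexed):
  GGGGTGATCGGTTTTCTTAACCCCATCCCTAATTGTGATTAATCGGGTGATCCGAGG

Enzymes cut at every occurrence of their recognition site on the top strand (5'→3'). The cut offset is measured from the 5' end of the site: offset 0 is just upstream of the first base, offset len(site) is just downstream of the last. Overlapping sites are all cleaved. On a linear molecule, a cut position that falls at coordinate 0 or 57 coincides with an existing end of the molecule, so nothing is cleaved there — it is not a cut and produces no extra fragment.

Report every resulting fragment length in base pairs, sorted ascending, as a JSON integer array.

Per-enzyme occurrences:
  DwuVI (GGGTGATC, off=2): starts [1, 44] → cuts [3, 46]
  RvuIV (TTTTCTTA, off=4): starts [11] → cuts [15]
  ZebIX (CGCTATC, off=1): no sites

All cut coordinates (distinct, sorted): [3, 15, 46]

Fragment lengths:
  [0,3): 3 bp
  [3,15): 12 bp
  [15,46): 31 bp
  [46,57): 11 bp

[3,11,12,31]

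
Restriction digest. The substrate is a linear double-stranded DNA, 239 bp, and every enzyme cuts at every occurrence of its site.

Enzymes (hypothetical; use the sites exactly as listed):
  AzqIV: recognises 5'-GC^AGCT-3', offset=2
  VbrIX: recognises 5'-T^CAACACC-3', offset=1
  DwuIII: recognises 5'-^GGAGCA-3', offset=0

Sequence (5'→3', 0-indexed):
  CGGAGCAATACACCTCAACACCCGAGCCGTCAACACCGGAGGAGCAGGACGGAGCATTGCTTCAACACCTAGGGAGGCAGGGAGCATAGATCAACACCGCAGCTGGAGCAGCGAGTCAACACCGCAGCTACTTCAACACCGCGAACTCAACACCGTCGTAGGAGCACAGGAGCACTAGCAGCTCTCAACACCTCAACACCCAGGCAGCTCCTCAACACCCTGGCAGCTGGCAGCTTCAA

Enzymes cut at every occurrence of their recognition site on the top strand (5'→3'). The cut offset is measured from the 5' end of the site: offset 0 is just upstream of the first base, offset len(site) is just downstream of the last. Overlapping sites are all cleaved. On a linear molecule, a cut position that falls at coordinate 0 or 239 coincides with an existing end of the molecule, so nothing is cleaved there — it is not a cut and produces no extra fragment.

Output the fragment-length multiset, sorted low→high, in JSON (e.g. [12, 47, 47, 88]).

[1,4,6,7,7,8,8,8,8,9,9,10,10,11,11,12,12,12,12,13,14,14,15,18]

Scan for sites:
  AzqIV GCAGCT/2: at [98, 123, 177, 203, 222, 229] ⇒ [100, 125, 179, 205, 224, 231]
  VbrIX TCAACACC/1: at [14, 29, 61, 90, 115, 132, 146, 184, 192, 211] ⇒ [15, 30, 62, 91, 116, 133, 147, 185, 193, 212]
  DwuIII GGAGCA/0: at [1, 40, 50, 80, 104, 160, 168] ⇒ [1, 40, 50, 80, 104, 160, 168]

All cut coordinates (distinct, sorted): [1, 15, 30, 40, 50, 62, 80, 91, 100, 104, 116, 125, 133, 147, 160, 168, 179, 185, 193, 205, 212, 224, 231]

Fragment lengths:
  [0,1): 1 bp
  [1,15): 14 bp
  [15,30): 15 bp
  [30,40): 10 bp
  [40,50): 10 bp
  [50,62): 12 bp
  [62,80): 18 bp
  [80,91): 11 bp
  [91,100): 9 bp
  [100,104): 4 bp
  [104,116): 12 bp
  [116,125): 9 bp
  [125,133): 8 bp
  [133,147): 14 bp
  [147,160): 13 bp
  [160,168): 8 bp
  [168,179): 11 bp
  [179,185): 6 bp
  [185,193): 8 bp
  [193,205): 12 bp
  [205,212): 7 bp
  [212,224): 12 bp
  [224,231): 7 bp
  [231,239): 8 bp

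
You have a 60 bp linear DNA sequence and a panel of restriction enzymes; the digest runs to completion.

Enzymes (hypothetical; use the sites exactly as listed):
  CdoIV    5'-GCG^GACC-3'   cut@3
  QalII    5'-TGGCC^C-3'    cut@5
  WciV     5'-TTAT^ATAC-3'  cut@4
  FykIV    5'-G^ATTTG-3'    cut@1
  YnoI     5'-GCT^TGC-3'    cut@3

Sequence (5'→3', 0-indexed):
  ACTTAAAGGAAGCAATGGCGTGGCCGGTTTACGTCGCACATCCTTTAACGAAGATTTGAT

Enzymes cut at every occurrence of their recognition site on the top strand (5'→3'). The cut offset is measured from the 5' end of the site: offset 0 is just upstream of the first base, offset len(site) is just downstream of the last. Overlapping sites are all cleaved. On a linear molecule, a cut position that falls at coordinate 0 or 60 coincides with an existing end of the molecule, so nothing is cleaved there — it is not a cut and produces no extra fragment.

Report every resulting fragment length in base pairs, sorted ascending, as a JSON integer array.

Scan for sites:
  CdoIV (GCGGACC, off=3): no sites
  QalII (TGGCCC, off=5): no sites
  WciV (TTATATAC, off=4): no sites
  FykIV GATTTG/1: at [52] ⇒ [53]
  YnoI (GCTTGC, off=3): no sites

Pooled cuts: [53]

Fragment lengths:
  [0,53): 53 bp
  [53,60): 7 bp

[7,53]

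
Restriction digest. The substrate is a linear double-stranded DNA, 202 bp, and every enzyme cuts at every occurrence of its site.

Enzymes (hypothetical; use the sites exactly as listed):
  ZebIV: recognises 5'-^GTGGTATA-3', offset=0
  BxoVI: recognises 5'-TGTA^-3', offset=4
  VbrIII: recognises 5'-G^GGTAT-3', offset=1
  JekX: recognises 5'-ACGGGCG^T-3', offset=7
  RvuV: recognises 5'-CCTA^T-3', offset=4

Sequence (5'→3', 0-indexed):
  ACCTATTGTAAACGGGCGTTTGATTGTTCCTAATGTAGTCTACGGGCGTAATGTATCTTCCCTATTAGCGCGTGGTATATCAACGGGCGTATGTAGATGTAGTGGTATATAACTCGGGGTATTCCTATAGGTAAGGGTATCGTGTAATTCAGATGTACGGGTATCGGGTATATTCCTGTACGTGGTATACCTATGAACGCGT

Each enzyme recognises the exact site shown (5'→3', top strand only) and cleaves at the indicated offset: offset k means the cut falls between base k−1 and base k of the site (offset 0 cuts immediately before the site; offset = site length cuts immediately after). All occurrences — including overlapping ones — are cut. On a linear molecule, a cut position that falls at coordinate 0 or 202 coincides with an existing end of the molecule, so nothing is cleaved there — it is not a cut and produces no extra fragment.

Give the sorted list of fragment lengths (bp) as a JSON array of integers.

Per-enzyme occurrences:
  ZebIV (GTGGTATA, off=0): starts [71, 101, 181] → cuts [71, 101, 181]
  BxoVI (TGTA, off=4): starts [6, 33, 51, 91, 97, 142, 153, 176] → cuts [10, 37, 55, 95, 101, 146, 157, 180]
  VbrIII (GGGTAT, off=1): starts [116, 134, 158, 165] → cuts [117, 135, 159, 166]
  JekX (ACGGGCGT, off=7): starts [11, 41, 82] → cuts [18, 48, 89]
  RvuV (CCTAT, off=4): starts [1, 60, 123, 189] → cuts [5, 64, 127, 193]

All cut coordinates (distinct, sorted): [5, 10, 18, 37, 48, 55, 64, 71, 89, 95, 101, 117, 127, 135, 146, 157, 159, 166, 180, 181, 193]

Fragment lengths:
  [0,5): 5 bp
  [5,10): 5 bp
  [10,18): 8 bp
  [18,37): 19 bp
  [37,48): 11 bp
  [48,55): 7 bp
  [55,64): 9 bp
  [64,71): 7 bp
  [71,89): 18 bp
  [89,95): 6 bp
  [95,101): 6 bp
  [101,117): 16 bp
  [117,127): 10 bp
  [127,135): 8 bp
  [135,146): 11 bp
  [146,157): 11 bp
  [157,159): 2 bp
  [159,166): 7 bp
  [166,180): 14 bp
  [180,181): 1 bp
  [181,193): 12 bp
  [193,202): 9 bp

[1,2,5,5,6,6,7,7,7,8,8,9,9,10,11,11,11,12,14,16,18,19]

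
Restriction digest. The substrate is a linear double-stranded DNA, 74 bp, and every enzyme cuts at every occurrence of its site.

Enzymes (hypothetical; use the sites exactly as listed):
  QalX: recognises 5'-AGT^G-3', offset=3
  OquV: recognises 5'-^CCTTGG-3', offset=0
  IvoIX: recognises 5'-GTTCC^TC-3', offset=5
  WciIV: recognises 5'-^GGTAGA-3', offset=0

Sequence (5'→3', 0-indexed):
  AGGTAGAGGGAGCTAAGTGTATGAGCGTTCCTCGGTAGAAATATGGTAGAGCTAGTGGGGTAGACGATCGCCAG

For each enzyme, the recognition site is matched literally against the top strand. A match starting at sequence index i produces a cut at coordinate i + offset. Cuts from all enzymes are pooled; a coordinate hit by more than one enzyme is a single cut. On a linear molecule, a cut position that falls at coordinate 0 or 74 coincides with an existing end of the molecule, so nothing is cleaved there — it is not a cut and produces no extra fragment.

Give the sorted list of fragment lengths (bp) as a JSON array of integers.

Per-enzyme occurrences:
  QalX AGTG/3: at [15, 53] ⇒ [18, 56]
  OquV (CCTTGG, off=0): no sites
  IvoIX GTTCCTC/5: at [26] ⇒ [31]
  WciIV GGTAGA/0: at [1, 33, 44, 58] ⇒ [1, 33, 44, 58]

All cut coordinates (distinct, sorted): [1, 18, 31, 33, 44, 56, 58]

Fragments:
  [0,1): 1 bp
  [1,18): 17 bp
  [18,31): 13 bp
  [31,33): 2 bp
  [33,44): 11 bp
  [44,56): 12 bp
  [56,58): 2 bp
  [58,74): 16 bp

[1,2,2,11,12,13,16,17]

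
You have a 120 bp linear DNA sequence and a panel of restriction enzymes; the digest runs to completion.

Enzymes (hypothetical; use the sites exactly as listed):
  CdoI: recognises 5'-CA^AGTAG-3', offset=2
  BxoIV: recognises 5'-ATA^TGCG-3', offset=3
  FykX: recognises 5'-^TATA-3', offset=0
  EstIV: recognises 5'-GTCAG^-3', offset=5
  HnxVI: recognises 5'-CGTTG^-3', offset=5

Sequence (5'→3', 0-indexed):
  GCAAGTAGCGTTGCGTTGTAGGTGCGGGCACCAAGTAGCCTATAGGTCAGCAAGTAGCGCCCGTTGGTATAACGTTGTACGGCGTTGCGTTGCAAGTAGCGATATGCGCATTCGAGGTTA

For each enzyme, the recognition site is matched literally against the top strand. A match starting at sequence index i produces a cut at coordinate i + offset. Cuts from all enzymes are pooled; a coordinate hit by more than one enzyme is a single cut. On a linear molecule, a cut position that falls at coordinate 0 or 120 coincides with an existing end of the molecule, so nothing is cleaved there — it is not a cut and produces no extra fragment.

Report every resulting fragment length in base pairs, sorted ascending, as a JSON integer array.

Scan for sites:
  CdoI CAAGTAG/2: at [1, 31, 50, 92] ⇒ [3, 33, 52, 94]
  BxoIV ATATGCG/3: at [101] ⇒ [104]
  FykX TATA/0: at [40, 67] ⇒ [40, 67]
  EstIV GTCAG/5: at [45] ⇒ [50]
  HnxVI CGTTG/5: at [8, 13, 61, 72, 82, 87] ⇒ [13, 18, 66, 77, 87, 92]

All cut coordinates (distinct, sorted): [3, 13, 18, 33, 40, 50, 52, 66, 67, 77, 87, 92, 94, 104]

Fragment lengths:
  [0,3): 3 bp
  [3,13): 10 bp
  [13,18): 5 bp
  [18,33): 15 bp
  [33,40): 7 bp
  [40,50): 10 bp
  [50,52): 2 bp
  [52,66): 14 bp
  [66,67): 1 bp
  [67,77): 10 bp
  [77,87): 10 bp
  [87,92): 5 bp
  [92,94): 2 bp
  [94,104): 10 bp
  [104,120): 16 bp

[1,2,2,3,5,5,7,10,10,10,10,10,14,15,16]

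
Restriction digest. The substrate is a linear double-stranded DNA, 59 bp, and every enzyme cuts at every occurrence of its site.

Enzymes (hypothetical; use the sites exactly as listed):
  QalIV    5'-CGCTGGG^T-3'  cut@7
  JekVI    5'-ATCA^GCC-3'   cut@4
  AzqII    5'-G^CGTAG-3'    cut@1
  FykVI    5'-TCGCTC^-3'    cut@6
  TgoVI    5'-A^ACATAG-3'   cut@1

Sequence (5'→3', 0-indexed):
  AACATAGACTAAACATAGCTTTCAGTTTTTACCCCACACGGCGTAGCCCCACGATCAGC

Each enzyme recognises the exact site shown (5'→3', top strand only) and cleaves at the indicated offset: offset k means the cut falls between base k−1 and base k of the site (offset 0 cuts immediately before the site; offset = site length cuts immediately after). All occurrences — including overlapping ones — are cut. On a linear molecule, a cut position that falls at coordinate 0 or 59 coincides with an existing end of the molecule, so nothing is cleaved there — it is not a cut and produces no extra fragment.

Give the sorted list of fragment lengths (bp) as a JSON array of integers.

[1,11,18,29]

Site scan:
  QalIV (CGCTGGGT, off=7): no sites
  JekVI (ATCAGCC, off=4): no sites
  AzqII (GCGTAG, off=1): starts [40] → cuts [41]
  FykVI (TCGCTC, off=6): no sites
  TgoVI (AACATAG, off=1): starts [0, 11] → cuts [1, 12]

Pooled cuts: [1, 12, 41]

Fragments:
  [0,1): 1 bp
  [1,12): 11 bp
  [12,41): 29 bp
  [41,59): 18 bp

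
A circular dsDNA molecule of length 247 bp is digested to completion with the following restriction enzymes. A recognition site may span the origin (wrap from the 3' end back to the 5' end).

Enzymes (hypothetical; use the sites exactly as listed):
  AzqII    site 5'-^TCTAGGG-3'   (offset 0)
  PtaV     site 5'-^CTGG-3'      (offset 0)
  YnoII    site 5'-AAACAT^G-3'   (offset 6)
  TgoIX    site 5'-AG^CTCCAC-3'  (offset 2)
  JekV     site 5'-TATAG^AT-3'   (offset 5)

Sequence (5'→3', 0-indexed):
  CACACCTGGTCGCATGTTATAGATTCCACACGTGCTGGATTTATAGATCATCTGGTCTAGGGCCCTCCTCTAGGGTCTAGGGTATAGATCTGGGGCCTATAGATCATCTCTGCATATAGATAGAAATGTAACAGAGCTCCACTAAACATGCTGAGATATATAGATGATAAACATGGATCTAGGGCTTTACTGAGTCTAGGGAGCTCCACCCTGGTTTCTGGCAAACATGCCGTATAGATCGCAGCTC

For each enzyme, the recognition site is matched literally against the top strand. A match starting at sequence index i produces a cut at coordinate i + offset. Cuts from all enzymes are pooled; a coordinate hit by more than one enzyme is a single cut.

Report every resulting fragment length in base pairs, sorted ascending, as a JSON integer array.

[2,3,4,5,7,7,7,7,8,9,9,11,11,12,12,12,13,13,13,14,17,17,17,17]

Per-enzyme occurrences:
  AzqII TCTAGGG/0: at [55, 68, 75, 177, 194] ⇒ [55, 68, 75, 177, 194]
  PtaV CTGG/0: at [5, 34, 51, 89, 210, 217] ⇒ [5, 34, 51, 89, 210, 217]
  YnoII AAACATG/6: at [143, 168, 222] ⇒ [149, 174, 228]
  TgoIX AGCTCCAC/2: at [134, 201, 242] ⇒ [136, 203, 244]
  JekV TATAGAT/5: at [17, 41, 82, 97, 114, 158, 232] ⇒ [22, 46, 87, 102, 119, 163, 237]

Pooled cuts: [5, 22, 34, 46, 51, 55, 68, 75, 87, 89, 102, 119, 136, 149, 163, 174, 177, 194, 203, 210, 217, 228, 237, 244]

Fragment lengths:
  5→22: 17 bp
  22→34: 12 bp
  34→46: 12 bp
  46→51: 5 bp
  51→55: 4 bp
  55→68: 13 bp
  68→75: 7 bp
  75→87: 12 bp
  87→89: 2 bp
  89→102: 13 bp
  102→119: 17 bp
  119→136: 17 bp
  136→149: 13 bp
  149→163: 14 bp
  163→174: 11 bp
  174→177: 3 bp
  177→194: 17 bp
  194→203: 9 bp
  203→210: 7 bp
  210→217: 7 bp
  217→228: 11 bp
  228→237: 9 bp
  237→244: 7 bp
  244→5 (wrap): 247-244+5 = 8 bp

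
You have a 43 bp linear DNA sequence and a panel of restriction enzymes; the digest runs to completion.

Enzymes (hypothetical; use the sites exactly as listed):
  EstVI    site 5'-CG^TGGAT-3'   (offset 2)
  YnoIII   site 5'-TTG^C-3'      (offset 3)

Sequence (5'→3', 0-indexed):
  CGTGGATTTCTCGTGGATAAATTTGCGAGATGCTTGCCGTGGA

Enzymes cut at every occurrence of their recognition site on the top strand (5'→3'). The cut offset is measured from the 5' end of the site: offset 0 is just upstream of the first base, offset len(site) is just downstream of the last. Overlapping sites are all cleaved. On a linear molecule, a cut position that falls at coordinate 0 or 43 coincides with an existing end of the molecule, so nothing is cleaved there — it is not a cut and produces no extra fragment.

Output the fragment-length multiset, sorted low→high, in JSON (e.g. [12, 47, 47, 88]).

[2,7,11,11,12]

Scan for sites:
  EstVI (CGTGGAT, off=2): starts [0, 11] → cuts [2, 13]
  YnoIII (TTGC, off=3): starts [22, 33] → cuts [25, 36]

All cut coordinates (distinct, sorted): [2, 13, 25, 36]

Fragment lengths:
  [0,2): 2 bp
  [2,13): 11 bp
  [13,25): 12 bp
  [25,36): 11 bp
  [36,43): 7 bp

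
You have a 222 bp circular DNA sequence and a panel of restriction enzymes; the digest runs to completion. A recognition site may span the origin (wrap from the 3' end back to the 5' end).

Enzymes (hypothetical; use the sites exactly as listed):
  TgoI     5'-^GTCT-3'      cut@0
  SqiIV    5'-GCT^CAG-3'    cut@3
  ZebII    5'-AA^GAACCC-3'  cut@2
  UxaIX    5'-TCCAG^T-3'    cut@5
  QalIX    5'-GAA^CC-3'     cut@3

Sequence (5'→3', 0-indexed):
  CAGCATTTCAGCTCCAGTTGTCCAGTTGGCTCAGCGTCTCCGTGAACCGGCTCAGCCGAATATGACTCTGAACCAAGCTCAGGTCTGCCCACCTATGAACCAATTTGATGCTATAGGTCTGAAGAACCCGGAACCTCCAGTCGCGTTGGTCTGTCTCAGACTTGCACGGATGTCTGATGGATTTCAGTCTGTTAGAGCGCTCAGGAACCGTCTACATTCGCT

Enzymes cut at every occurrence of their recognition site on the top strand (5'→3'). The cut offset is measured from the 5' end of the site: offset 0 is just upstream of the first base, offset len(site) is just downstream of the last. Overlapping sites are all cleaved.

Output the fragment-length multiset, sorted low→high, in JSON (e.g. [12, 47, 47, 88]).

[2,3,3,4,4,6,6,6,7,7,7,7,8,8,11,13,15,15,17,17,17,19,20]

Site scan:
  TgoI (GTCT, off=0): starts [35, 82, 116, 148, 152, 171, 186, 209] → cuts [35, 82, 116, 148, 152, 171, 186, 209]
  SqiIV (GCTCAG, off=3): starts [28, 49, 76, 198, 219] → cuts [0, 31, 52, 79, 201]
  ZebII (AAGAACCC, off=2): starts [121] → cuts [123]
  UxaIX (TCCAGT, off=5): starts [12, 20, 135] → cuts [17, 25, 140]
  QalIX (GAACC, off=3): starts [43, 69, 96, 123, 130, 204] → cuts [46, 72, 99, 126, 133, 207]

All cut coordinates (distinct, sorted): [0, 17, 25, 31, 35, 46, 52, 72, 79, 82, 99, 116, 123, 126, 133, 140, 148, 152, 171, 186, 201, 207, 209]

Fragment lengths:
  0→17: 17 bp
  17→25: 8 bp
  25→31: 6 bp
  31→35: 4 bp
  35→46: 11 bp
  46→52: 6 bp
  52→72: 20 bp
  72→79: 7 bp
  79→82: 3 bp
  82→99: 17 bp
  99→116: 17 bp
  116→123: 7 bp
  123→126: 3 bp
  126→133: 7 bp
  133→140: 7 bp
  140→148: 8 bp
  148→152: 4 bp
  152→171: 19 bp
  171→186: 15 bp
  186→201: 15 bp
  201→207: 6 bp
  207→209: 2 bp
  209→0 (wrap): 222-209+0 = 13 bp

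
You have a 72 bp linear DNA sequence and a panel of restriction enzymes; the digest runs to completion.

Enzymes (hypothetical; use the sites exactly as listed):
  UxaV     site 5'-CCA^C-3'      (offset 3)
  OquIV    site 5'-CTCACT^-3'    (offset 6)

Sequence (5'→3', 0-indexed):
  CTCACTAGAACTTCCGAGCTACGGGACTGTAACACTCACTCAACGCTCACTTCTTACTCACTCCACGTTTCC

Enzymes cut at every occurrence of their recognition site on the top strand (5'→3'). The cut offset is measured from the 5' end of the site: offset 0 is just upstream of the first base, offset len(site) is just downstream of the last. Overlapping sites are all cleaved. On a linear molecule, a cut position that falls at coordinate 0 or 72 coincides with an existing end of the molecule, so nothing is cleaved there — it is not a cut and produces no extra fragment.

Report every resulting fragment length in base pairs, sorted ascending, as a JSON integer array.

Site scan:
  UxaV CCAC/3: at [62] ⇒ [65]
  OquIV CTCACT/6: at [0, 34, 45, 56] ⇒ [6, 40, 51, 62]

All cut coordinates (distinct, sorted): [6, 40, 51, 62, 65]

Fragment lengths:
  [0,6): 6 bp
  [6,40): 34 bp
  [40,51): 11 bp
  [51,62): 11 bp
  [62,65): 3 bp
  [65,72): 7 bp

[3,6,7,11,11,34]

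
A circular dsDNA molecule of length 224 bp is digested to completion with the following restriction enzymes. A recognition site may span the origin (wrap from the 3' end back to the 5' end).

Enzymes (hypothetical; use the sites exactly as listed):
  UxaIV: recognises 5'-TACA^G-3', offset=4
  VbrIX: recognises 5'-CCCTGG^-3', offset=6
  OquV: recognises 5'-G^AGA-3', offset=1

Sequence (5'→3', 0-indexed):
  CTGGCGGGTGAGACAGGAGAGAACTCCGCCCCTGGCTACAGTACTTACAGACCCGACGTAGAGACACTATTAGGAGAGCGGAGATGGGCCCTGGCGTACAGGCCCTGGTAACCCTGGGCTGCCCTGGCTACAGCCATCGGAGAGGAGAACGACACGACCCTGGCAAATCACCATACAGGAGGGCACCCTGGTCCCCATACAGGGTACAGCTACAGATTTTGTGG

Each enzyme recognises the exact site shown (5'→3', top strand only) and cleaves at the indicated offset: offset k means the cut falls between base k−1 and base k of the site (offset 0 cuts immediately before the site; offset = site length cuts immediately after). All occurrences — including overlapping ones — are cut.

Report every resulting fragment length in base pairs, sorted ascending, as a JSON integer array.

[2,5,5,5,6,6,7,7,7,8,8,9,9,10,10,12,13,13,14,14,16,18,20]

Site scan:
  UxaIV (TACAG, off=4): starts [36, 45, 96, 128, 173, 197, 204, 210] → cuts [40, 49, 100, 132, 177, 201, 208, 214]
  VbrIX (CCCTGG, off=6): starts [29, 88, 102, 111, 121, 157, 185] → cuts [35, 94, 108, 117, 127, 163, 191]
  OquV (GAGA, off=1): starts [9, 16, 18, 60, 73, 80, 139, 144] → cuts [10, 17, 19, 61, 74, 81, 140, 145]

All cut coordinates (distinct, sorted): [10, 17, 19, 35, 40, 49, 61, 74, 81, 94, 100, 108, 117, 127, 132, 140, 145, 163, 177, 191, 201, 208, 214]

Fragment lengths:
  10→17: 7 bp
  17→19: 2 bp
  19→35: 16 bp
  35→40: 5 bp
  40→49: 9 bp
  49→61: 12 bp
  61→74: 13 bp
  74→81: 7 bp
  81→94: 13 bp
  94→100: 6 bp
  100→108: 8 bp
  108→117: 9 bp
  117→127: 10 bp
  127→132: 5 bp
  132→140: 8 bp
  140→145: 5 bp
  145→163: 18 bp
  163→177: 14 bp
  177→191: 14 bp
  191→201: 10 bp
  201→208: 7 bp
  208→214: 6 bp
  214→10 (wrap): 224-214+10 = 20 bp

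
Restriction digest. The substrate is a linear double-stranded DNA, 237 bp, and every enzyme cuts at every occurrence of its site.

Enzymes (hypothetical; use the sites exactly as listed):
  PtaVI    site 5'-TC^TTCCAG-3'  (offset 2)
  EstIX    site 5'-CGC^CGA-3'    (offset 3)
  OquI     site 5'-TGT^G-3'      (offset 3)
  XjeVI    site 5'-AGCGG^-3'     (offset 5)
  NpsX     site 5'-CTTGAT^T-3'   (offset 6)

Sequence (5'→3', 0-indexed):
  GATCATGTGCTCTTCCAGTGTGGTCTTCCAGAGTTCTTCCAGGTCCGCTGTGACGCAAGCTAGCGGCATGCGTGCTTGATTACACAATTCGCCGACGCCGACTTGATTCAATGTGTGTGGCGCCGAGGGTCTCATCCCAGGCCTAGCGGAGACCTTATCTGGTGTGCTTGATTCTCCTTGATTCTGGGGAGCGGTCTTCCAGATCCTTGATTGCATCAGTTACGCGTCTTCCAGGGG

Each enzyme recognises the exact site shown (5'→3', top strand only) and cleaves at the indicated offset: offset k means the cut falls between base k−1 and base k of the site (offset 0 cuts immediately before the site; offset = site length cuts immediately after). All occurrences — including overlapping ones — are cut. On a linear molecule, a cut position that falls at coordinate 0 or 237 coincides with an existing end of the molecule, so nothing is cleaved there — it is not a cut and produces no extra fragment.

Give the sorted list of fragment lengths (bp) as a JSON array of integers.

[2,2,2,4,4,5,6,7,7,8,9,9,9,10,11,12,12,14,15,15,15,16,17,26]

Site scan:
  PtaVI TCTTCCAG/2: at [10, 23, 34, 194, 226] ⇒ [12, 25, 36, 196, 228]
  EstIX CGCCGA/3: at [89, 95, 120] ⇒ [92, 98, 123]
  OquI TGTG/3: at [5, 18, 48, 111, 113, 115, 162] ⇒ [8, 21, 51, 114, 116, 118, 165]
  XjeVI AGCGG/5: at [61, 144, 189] ⇒ [66, 149, 194]
  NpsX CTTGATT/6: at [74, 101, 166, 176, 205] ⇒ [80, 107, 172, 182, 211]

Pooled cuts: [8, 12, 21, 25, 36, 51, 66, 80, 92, 98, 107, 114, 116, 118, 123, 149, 165, 172, 182, 194, 196, 211, 228]

Fragment lengths:
  [0,8): 8 bp
  [8,12): 4 bp
  [12,21): 9 bp
  [21,25): 4 bp
  [25,36): 11 bp
  [36,51): 15 bp
  [51,66): 15 bp
  [66,80): 14 bp
  [80,92): 12 bp
  [92,98): 6 bp
  [98,107): 9 bp
  [107,114): 7 bp
  [114,116): 2 bp
  [116,118): 2 bp
  [118,123): 5 bp
  [123,149): 26 bp
  [149,165): 16 bp
  [165,172): 7 bp
  [172,182): 10 bp
  [182,194): 12 bp
  [194,196): 2 bp
  [196,211): 15 bp
  [211,228): 17 bp
  [228,237): 9 bp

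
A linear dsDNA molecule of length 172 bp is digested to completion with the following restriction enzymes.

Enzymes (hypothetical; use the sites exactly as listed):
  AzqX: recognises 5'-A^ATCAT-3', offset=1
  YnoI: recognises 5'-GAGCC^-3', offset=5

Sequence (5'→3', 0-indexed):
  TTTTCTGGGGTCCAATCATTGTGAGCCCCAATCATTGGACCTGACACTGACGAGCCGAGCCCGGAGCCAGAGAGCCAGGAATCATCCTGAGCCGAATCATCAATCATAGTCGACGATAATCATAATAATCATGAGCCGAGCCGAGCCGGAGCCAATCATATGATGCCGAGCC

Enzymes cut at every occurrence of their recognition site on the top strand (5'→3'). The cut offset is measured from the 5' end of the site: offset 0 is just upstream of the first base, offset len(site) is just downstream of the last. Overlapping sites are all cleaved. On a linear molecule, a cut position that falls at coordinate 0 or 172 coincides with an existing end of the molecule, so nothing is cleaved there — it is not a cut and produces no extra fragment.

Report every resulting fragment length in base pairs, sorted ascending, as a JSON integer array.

[1,2,3,4,5,5,5,6,7,7,8,9,10,13,13,14,16,18,26]

Site scan:
  AzqX AATCAT/1: at [13, 29, 79, 94, 101, 117, 126, 153] ⇒ [14, 30, 80, 95, 102, 118, 127, 154]
  YnoI GAGCC/5: at [22, 51, 56, 63, 71, 88, 132, 137, 142, 148, 167] ⇒ [27, 56, 61, 68, 76, 93, 137, 142, 147, 153] (position 172 is a terminus of the linear molecule — no cut)

Pooled cuts: [14, 27, 30, 56, 61, 68, 76, 80, 93, 95, 102, 118, 127, 137, 142, 147, 153, 154]

Fragments:
  [0,14): 14 bp
  [14,27): 13 bp
  [27,30): 3 bp
  [30,56): 26 bp
  [56,61): 5 bp
  [61,68): 7 bp
  [68,76): 8 bp
  [76,80): 4 bp
  [80,93): 13 bp
  [93,95): 2 bp
  [95,102): 7 bp
  [102,118): 16 bp
  [118,127): 9 bp
  [127,137): 10 bp
  [137,142): 5 bp
  [142,147): 5 bp
  [147,153): 6 bp
  [153,154): 1 bp
  [154,172): 18 bp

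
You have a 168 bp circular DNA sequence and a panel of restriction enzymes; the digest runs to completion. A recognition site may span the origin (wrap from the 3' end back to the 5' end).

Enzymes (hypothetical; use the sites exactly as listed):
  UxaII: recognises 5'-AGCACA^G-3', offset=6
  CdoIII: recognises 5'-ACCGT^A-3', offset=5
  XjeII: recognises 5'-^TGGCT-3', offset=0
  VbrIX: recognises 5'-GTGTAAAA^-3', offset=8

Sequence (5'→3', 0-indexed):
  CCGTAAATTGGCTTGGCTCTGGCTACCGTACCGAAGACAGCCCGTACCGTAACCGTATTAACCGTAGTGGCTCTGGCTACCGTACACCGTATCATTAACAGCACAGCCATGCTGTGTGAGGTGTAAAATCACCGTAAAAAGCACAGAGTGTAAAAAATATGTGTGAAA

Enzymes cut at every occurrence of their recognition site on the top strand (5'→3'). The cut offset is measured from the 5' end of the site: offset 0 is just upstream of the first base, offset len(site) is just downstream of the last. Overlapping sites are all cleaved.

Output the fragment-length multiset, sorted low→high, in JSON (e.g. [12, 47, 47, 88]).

[2,4,5,6,6,6,7,7,9,10,10,10,10,15,17,21,23]

Site scan:
  UxaII (AGCACAG, off=6): starts [99, 139] → cuts [105, 145]
  CdoIII (ACCGTA, off=5): starts [24, 45, 51, 60, 78, 85, 130, 167] → cuts [4, 29, 50, 56, 65, 83, 90, 135]
  XjeII (TGGCT, off=0): starts [8, 13, 19, 67, 73] → cuts [8, 13, 19, 67, 73]
  VbrIX (GTGTAAAA, off=8): starts [120, 147] → cuts [128, 155]

All cut coordinates (distinct, sorted): [4, 8, 13, 19, 29, 50, 56, 65, 67, 73, 83, 90, 105, 128, 135, 145, 155]

Fragment lengths:
  4→8: 4 bp
  8→13: 5 bp
  13→19: 6 bp
  19→29: 10 bp
  29→50: 21 bp
  50→56: 6 bp
  56→65: 9 bp
  65→67: 2 bp
  67→73: 6 bp
  73→83: 10 bp
  83→90: 7 bp
  90→105: 15 bp
  105→128: 23 bp
  128→135: 7 bp
  135→145: 10 bp
  145→155: 10 bp
  155→4 (wrap): 168-155+4 = 17 bp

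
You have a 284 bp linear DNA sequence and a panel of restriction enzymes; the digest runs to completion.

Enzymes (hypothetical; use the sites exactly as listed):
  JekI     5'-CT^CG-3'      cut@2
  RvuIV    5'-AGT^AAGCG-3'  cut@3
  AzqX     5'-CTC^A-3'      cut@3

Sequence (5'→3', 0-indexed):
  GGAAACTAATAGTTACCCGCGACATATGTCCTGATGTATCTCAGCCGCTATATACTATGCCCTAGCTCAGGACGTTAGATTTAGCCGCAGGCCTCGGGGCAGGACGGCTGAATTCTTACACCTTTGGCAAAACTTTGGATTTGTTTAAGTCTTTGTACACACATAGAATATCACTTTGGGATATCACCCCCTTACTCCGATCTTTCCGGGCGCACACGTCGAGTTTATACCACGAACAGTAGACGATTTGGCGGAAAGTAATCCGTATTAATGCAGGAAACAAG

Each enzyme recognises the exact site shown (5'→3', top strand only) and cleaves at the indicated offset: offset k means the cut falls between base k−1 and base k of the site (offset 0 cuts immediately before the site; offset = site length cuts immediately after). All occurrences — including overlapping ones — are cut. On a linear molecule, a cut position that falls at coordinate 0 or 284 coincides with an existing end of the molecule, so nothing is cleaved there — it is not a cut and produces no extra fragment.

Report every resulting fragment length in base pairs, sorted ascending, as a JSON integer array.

Scan for sites:
  JekI (CTCG, off=2): starts [92] → cuts [94]
  RvuIV (AGTAAGCG, off=3): no sites
  AzqX (CTCA, off=3): starts [39, 65] → cuts [42, 68]

Pooled cuts: [42, 68, 94]

Fragment lengths:
  [0,42): 42 bp
  [42,68): 26 bp
  [68,94): 26 bp
  [94,284): 190 bp

[26,26,42,190]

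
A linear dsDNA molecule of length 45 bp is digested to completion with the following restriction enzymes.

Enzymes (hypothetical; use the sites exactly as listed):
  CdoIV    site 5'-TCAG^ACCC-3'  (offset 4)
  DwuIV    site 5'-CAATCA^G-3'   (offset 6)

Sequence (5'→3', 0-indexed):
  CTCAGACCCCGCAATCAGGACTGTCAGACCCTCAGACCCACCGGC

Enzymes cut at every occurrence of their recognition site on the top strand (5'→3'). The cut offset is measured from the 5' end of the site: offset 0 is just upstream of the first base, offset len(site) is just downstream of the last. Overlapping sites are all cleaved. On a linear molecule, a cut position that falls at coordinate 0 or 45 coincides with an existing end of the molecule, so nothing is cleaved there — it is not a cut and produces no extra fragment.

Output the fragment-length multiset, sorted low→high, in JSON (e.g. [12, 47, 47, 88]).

[5,8,10,10,12]

Per-enzyme occurrences:
  CdoIV (TCAGACCC, off=4): starts [1, 23, 31] → cuts [5, 27, 35]
  DwuIV (CAATCAG, off=6): starts [11] → cuts [17]

Pooled cuts: [5, 17, 27, 35]

Fragment lengths:
  [0,5): 5 bp
  [5,17): 12 bp
  [17,27): 10 bp
  [27,35): 8 bp
  [35,45): 10 bp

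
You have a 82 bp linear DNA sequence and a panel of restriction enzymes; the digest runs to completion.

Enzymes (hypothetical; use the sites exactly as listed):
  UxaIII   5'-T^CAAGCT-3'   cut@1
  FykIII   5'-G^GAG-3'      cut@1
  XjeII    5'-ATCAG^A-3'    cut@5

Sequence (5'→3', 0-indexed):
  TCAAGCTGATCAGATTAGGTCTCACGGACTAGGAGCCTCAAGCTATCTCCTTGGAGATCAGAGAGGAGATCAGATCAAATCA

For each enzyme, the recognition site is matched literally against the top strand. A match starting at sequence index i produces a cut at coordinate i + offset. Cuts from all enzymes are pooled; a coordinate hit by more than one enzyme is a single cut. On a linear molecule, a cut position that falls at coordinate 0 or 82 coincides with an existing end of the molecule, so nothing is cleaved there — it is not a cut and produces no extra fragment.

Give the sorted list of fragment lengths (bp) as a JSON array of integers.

[1,4,6,8,8,9,12,15,19]

Per-enzyme occurrences:
  UxaIII TCAAGCT/1: at [0, 37] ⇒ [1, 38]
  FykIII GGAG/1: at [31, 52, 64] ⇒ [32, 53, 65]
  XjeII ATCAGA/5: at [8, 56, 68] ⇒ [13, 61, 73]

Pooled cuts: [1, 13, 32, 38, 53, 61, 65, 73]

Fragment lengths:
  [0,1): 1 bp
  [1,13): 12 bp
  [13,32): 19 bp
  [32,38): 6 bp
  [38,53): 15 bp
  [53,61): 8 bp
  [61,65): 4 bp
  [65,73): 8 bp
  [73,82): 9 bp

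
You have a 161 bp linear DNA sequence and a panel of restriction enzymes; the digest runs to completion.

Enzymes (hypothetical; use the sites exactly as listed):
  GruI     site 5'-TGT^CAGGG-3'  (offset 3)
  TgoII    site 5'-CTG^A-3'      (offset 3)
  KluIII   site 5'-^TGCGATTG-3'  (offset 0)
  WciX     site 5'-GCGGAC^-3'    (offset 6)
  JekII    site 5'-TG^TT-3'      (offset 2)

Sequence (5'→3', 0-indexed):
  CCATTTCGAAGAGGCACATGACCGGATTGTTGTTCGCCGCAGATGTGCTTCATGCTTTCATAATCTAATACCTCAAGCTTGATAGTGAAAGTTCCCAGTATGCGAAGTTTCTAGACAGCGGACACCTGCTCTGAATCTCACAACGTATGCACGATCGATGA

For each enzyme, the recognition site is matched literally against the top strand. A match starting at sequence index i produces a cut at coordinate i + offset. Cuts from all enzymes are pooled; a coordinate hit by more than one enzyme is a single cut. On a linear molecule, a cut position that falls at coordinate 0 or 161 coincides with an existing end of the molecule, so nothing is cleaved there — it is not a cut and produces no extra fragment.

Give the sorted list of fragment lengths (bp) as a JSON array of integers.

Scan for sites:
  GruI (TGTCAGGG, off=3): no sites
  TgoII CTGA/3: at [130] ⇒ [133]
  KluIII (TGCGATTG, off=0): no sites
  WciX GCGGAC/6: at [117] ⇒ [123]
  JekII TGTT/2: at [27, 30] ⇒ [29, 32]

Pooled cuts: [29, 32, 123, 133]

Fragments:
  [0,29): 29 bp
  [29,32): 3 bp
  [32,123): 91 bp
  [123,133): 10 bp
  [133,161): 28 bp

[3,10,28,29,91]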